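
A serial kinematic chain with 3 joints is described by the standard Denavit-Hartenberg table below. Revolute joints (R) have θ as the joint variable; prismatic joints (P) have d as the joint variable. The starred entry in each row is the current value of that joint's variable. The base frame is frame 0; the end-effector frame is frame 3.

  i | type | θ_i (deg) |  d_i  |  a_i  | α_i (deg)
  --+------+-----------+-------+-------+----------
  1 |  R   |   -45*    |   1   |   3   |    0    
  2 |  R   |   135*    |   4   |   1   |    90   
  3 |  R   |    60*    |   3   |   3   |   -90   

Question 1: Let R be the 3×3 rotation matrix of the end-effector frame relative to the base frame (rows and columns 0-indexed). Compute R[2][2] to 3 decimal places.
0.500

End-effector z-axis (col 2 of R) = (0.0000,-0.8660,0.5000)
R[2][2] = 0.5000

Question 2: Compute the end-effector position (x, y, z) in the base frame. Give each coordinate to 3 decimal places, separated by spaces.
5.121 0.379 7.598

after link 1: o_1 = (2.1213, -2.1213, 1.0000)
after link 2: o_2 = (2.1213, -1.1213, 5.0000)
after link 3: o_3 = (5.1213, 0.3787, 7.5981)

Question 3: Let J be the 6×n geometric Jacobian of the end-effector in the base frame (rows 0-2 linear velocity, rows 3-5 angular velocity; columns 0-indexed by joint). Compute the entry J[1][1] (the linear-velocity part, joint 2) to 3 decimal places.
axis z_1 = (0.0000,0.0000,1.0000); lever o_n−o_1 = (3.0000,2.5000,6.5981)
cross product → J_v[:, 1] = (-2.5000,3.0000,0.0000)
J_ω[:, 1] = z_1
entry J[1][1] = 3.0000

3.000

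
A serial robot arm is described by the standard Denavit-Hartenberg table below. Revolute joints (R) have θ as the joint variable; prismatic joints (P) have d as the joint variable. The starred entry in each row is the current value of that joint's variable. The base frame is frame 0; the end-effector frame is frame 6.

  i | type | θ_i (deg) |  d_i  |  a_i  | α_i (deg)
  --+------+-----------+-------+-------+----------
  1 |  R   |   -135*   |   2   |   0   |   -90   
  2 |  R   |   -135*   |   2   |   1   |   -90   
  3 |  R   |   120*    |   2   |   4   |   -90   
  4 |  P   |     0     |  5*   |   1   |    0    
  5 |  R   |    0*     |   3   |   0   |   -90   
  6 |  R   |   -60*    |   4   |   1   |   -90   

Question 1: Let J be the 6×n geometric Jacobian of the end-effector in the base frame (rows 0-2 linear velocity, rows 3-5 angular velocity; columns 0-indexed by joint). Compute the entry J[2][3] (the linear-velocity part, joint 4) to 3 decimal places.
prismatic axis z_3 = (-0.0795,-0.7866,-0.6124)
J_v[:, 3] = z_3; J_ω[:, 3] = (0,0,0)
entry J[2][3] = -0.6124

-0.612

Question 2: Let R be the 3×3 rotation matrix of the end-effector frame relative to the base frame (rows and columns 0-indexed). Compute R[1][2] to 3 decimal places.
0.707

End-effector z-axis (col 2 of R) = (-0.7071,0.7071,0.0000)
R[1][2] = 0.7071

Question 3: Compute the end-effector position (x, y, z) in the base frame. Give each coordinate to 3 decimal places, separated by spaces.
after link 1: o_1 = (0.0000, 0.0000, 2.0000)
after link 2: o_2 = (1.9142, -0.9142, 2.7071)
after link 3: o_3 = (-2.5353, -0.4647, 2.7071)
after link 4: o_4 = (-3.7949, -4.0352, -0.7083)
after link 5: o_5 = (-4.0333, -6.3949, -2.5454)
after link 6: o_6 = (-2.5333, -4.8949, -6.0810)

-2.533 -4.895 -6.081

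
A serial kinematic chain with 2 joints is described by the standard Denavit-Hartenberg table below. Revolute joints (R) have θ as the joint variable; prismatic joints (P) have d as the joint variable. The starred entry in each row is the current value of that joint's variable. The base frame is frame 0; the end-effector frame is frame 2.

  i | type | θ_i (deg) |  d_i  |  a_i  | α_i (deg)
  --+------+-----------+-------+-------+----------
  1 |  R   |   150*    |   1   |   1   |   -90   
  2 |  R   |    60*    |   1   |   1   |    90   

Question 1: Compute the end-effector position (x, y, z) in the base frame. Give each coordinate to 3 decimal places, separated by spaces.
-1.799 -0.116 0.134

after link 1: o_1 = (-0.8660, 0.5000, 1.0000)
after link 2: o_2 = (-1.7990, -0.1160, 0.1340)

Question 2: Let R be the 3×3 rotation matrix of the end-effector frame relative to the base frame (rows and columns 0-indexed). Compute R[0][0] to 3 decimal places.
-0.433

End-effector x-axis (col 0 of R) = (-0.4330,0.2500,-0.8660)
R[0][0] = -0.4330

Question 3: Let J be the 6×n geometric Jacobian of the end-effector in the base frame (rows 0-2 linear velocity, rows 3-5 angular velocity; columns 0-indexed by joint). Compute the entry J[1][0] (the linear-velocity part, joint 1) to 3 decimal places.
axis z_0 = ẑ; lever o_n−o_0 = (-1.7990,-0.1160,0.1340)
cross product → J_v[:, 0] = (0.1160,-1.7990,0.0000)
J_ω[:, 0] = z_0
entry J[1][0] = -1.7990

-1.799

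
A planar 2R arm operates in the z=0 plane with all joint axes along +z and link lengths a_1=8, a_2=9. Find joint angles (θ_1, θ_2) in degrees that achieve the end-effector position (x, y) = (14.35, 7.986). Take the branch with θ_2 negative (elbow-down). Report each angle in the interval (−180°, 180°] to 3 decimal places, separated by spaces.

cos θ_2 = (269.6987−8²−9²)/(2·8·9) = 0.8660; θ_2 = -30.0071° (elbow-down)
β = atan2(7.9860,14.3500) = 29.0966°; ψ = atan2(-4.5010,15.7937) = -15.9068°
θ_1 = β − ψ = 45.0034°

45.003 -30.007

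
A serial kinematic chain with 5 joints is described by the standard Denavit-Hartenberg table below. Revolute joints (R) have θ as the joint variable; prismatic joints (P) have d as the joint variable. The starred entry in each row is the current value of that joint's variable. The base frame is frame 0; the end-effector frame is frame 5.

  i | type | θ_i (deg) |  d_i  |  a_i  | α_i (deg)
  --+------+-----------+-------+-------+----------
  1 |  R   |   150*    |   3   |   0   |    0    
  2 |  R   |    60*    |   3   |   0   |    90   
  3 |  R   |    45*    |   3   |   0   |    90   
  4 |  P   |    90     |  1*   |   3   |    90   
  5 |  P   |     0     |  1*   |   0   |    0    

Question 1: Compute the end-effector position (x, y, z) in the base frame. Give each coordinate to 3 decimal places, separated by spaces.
-4.225 4.489 6.000

after link 1: o_1 = (0.0000, 0.0000, 3.0000)
after link 2: o_2 = (0.0000, 0.0000, 6.0000)
after link 3: o_3 = (-1.5000, 2.5981, 6.0000)
after link 4: o_4 = (-3.6124, 4.8426, 5.2929)
after link 5: o_5 = (-4.2247, 4.4890, 6.0000)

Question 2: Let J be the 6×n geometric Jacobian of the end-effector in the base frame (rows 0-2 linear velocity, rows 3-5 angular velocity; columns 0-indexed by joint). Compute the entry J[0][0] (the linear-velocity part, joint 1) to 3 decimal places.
-4.489

axis z_0 = ẑ; lever o_n−o_0 = (-4.2247,4.4890,6.0000)
cross product → J_v[:, 0] = (-4.4890,-4.2247,0.0000)
J_ω[:, 0] = z_0
entry J[0][0] = -4.4890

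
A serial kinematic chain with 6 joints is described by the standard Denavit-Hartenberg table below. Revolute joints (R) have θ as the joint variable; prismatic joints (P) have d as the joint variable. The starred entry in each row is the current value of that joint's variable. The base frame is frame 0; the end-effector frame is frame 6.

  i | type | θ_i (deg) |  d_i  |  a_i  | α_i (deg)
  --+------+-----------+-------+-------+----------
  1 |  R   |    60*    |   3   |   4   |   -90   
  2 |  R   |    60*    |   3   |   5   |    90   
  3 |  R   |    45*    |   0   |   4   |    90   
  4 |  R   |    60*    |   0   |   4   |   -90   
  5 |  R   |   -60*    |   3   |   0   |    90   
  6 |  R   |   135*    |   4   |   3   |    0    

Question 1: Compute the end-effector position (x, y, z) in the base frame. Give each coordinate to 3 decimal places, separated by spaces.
after link 1: o_1 = (2.0000, 3.4641, 3.0000)
after link 2: o_2 = (0.6519, 7.1292, -1.3301)
after link 3: o_3 = (-1.0905, 9.7681, -3.7796)
after link 4: o_4 = (-0.4617, 13.6857, -3.2723)
after link 5: o_5 = (1.3196, 13.0966, -0.9313)
after link 6: o_6 = (1.9963, 8.2409, 0.0504)

1.996 8.241 0.050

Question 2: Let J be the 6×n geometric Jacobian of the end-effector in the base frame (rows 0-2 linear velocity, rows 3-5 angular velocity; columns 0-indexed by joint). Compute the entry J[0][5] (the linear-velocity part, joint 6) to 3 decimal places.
-2.876

axis z_5 = (0.2584,-0.8719,-0.4160); lever o_n−o_5 = (0.6768,-4.8557,0.9817)
cross product → J_v[:, 5] = (-2.8760,-0.5353,-0.6648)
J_ω[:, 5] = z_5
entry J[0][5] = -2.8760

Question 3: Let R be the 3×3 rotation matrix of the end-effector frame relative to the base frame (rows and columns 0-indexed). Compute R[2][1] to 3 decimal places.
-0.222

End-effector y-axis (col 1 of R) = (-0.9587,-0.1784,-0.2216)
R[2][1] = -0.2216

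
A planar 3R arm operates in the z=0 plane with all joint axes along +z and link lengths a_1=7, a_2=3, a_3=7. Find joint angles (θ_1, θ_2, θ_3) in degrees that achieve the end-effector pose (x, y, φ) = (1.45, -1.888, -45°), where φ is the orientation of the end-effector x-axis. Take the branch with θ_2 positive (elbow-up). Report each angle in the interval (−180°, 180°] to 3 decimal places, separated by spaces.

120.007 150.012 44.981

wrist centre = target − a_3·(cos φ, sin φ) = (-3.4997, 3.0617)
cos θ_2 = (21.6225−7²−3²)/(2·7·3) = -0.8661; θ_2 = 150.0120° (elbow-up)
β = atan2(3.0617,-3.4997) = 138.8190°; ψ = atan2(1.4995,4.4016) = 18.8120°
θ_1 = β − ψ = 120.0070°
θ_3 = φ − θ_1 − θ_2 = 44.9809° (wrapped to (-180°,180°])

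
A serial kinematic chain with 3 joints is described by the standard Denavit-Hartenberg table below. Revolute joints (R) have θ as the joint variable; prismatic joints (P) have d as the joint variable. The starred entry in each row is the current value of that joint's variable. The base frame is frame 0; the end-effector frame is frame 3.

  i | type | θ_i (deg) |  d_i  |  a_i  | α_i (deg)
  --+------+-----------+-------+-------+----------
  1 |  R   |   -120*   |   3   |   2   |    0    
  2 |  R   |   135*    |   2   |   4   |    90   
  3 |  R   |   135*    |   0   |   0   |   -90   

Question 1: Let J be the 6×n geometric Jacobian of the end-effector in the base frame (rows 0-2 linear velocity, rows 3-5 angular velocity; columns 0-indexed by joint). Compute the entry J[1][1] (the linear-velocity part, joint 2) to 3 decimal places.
3.864

axis z_1 = (0.0000,0.0000,1.0000); lever o_n−o_1 = (3.8637,1.0353,2.0000)
cross product → J_v[:, 1] = (-1.0353,3.8637,0.0000)
J_ω[:, 1] = z_1
entry J[1][1] = 3.8637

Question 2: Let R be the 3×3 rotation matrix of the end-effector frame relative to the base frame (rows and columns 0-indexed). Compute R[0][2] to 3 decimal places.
End-effector z-axis (col 2 of R) = (-0.6830,-0.1830,-0.7071)
R[0][2] = -0.6830

-0.683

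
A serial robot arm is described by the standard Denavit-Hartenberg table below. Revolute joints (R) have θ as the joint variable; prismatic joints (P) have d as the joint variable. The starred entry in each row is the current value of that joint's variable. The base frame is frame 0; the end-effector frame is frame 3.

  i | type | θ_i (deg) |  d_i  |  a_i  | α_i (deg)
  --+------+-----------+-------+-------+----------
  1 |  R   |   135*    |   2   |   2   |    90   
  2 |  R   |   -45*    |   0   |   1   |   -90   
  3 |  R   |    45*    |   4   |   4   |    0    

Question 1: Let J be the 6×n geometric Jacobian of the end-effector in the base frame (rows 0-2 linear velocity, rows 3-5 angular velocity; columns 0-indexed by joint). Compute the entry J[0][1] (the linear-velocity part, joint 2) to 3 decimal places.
axis z_1 = (0.7071,0.7071,0.0000); lever o_n−o_1 = (-5.9142,1.9142,0.1213)
cross product → J_v[:, 1] = (0.0858,-0.0858,5.5355)
J_ω[:, 1] = z_1
entry J[0][1] = 0.0858

0.086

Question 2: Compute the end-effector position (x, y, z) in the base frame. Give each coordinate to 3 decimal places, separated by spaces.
-7.328 3.328 2.121

after link 1: o_1 = (-1.4142, 1.4142, 2.0000)
after link 2: o_2 = (-1.9142, 1.9142, 1.2929)
after link 3: o_3 = (-7.3284, 3.3284, 2.1213)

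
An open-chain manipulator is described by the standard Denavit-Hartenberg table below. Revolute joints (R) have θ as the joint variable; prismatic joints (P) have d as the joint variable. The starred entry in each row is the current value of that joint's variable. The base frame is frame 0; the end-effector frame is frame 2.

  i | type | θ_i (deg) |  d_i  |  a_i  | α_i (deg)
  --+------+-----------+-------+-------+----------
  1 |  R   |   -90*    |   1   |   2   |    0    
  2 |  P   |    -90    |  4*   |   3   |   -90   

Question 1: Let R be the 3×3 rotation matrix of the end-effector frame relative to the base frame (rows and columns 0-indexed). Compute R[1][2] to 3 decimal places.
End-effector z-axis (col 2 of R) = (0.0000,-1.0000,0.0000)
R[1][2] = -1.0000

-1.000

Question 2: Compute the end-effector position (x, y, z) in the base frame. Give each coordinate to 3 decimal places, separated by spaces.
after link 1: o_1 = (0.0000, -2.0000, 1.0000)
after link 2: o_2 = (-3.0000, -2.0000, 5.0000)

-3.000 -2.000 5.000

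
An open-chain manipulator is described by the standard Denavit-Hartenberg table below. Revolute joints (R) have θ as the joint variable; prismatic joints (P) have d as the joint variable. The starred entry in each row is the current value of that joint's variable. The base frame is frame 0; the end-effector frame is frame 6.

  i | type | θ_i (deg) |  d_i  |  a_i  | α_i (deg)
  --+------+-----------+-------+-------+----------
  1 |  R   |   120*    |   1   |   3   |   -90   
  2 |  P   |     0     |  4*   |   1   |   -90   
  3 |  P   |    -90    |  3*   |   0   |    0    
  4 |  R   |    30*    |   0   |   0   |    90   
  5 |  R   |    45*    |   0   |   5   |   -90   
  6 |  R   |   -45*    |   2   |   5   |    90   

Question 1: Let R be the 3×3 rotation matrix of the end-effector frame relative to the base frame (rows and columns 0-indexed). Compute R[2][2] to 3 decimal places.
0.500

End-effector z-axis (col 2 of R) = (0.5000,-0.7071,0.5000)
R[2][2] = 0.5000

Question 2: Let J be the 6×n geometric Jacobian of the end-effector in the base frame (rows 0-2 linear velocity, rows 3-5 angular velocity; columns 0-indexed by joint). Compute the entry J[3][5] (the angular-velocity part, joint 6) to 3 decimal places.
axis z_5 = (0.7071,-0.0000,-0.7071); lever o_n−o_5 = (-1.0858,-3.5355,-3.9142)
cross product → J_v[:, 5] = (-2.5000,3.5355,-2.5000)
J_ω[:, 5] = z_5
entry J[3][5] = 0.7071

0.707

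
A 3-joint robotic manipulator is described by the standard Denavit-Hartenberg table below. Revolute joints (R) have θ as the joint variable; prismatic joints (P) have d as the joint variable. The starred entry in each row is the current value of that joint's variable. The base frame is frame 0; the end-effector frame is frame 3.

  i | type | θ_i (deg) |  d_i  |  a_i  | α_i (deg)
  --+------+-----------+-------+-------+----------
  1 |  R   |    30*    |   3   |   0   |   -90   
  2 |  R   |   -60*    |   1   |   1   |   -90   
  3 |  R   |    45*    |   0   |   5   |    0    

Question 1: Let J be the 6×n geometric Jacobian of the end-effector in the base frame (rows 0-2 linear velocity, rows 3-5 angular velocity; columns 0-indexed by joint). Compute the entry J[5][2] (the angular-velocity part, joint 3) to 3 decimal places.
axis z_2 = (0.7500,0.4330,-0.5000); lever o_n−o_2 = (3.2987,-2.1780,3.0619)
cross product → J_v[:, 2] = (0.2368,-3.9457,-3.0619)
J_ω[:, 2] = z_2
entry J[5][2] = -0.5000

-0.500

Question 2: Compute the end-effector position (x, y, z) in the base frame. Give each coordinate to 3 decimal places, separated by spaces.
3.232 -1.062 6.928

after link 1: o_1 = (0.0000, 0.0000, 3.0000)
after link 2: o_2 = (-0.0670, 1.1160, 3.8660)
after link 3: o_3 = (3.2317, -1.0620, 6.9279)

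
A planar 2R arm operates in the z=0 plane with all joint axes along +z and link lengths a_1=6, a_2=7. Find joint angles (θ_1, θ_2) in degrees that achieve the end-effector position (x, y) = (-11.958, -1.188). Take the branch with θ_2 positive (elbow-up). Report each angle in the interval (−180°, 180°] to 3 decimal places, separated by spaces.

cos θ_2 = (144.4051−6²−7²)/(2·6·7) = 0.7072; θ_2 = 44.9921° (elbow-up)
β = atan2(-1.1880,-11.9580) = -174.3264°; ψ = atan2(4.9491,10.9504) = 24.3207°
θ_1 = β − ψ = -198.6471°

161.353 44.992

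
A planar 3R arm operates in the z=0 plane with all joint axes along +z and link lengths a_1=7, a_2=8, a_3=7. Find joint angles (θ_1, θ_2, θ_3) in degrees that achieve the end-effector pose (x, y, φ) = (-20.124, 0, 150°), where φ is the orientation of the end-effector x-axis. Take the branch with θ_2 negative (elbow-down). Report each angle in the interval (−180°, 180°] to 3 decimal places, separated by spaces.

-149.994 -30.010 -29.996

wrist centre = target − a_3·(cos φ, sin φ) = (-14.0618, -3.5000)
cos θ_2 = (209.9848−7²−8²)/(2·7·8) = 0.8659; θ_2 = -30.0102° (elbow-down)
β = atan2(-3.5000,-14.0618) = -166.0230°; ψ = atan2(-4.0012,13.9275) = -16.0289°
θ_1 = β − ψ = -149.9942°
θ_3 = φ − θ_1 − θ_2 = -29.9956° (wrapped to (-180°,180°])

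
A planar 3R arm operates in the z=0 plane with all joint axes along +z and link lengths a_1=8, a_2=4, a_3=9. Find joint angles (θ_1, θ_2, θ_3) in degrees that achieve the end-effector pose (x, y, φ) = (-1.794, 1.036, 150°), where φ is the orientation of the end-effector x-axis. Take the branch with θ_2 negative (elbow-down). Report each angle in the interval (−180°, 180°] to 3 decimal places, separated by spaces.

0.002 -119.998 -90.004

wrist centre = target − a_3·(cos φ, sin φ) = (6.0002, -3.4640)
cos θ_2 = (48.0020−8²−4²)/(2·8·4) = -0.5000; θ_2 = -119.9979° (elbow-down)
β = atan2(-3.4640,6.0002) = -29.9983°; ψ = atan2(-3.4642,6.0001) = -30.0000°
θ_1 = β − ψ = 0.0017°
θ_3 = φ − θ_1 − θ_2 = -90.0038° (wrapped to (-180°,180°])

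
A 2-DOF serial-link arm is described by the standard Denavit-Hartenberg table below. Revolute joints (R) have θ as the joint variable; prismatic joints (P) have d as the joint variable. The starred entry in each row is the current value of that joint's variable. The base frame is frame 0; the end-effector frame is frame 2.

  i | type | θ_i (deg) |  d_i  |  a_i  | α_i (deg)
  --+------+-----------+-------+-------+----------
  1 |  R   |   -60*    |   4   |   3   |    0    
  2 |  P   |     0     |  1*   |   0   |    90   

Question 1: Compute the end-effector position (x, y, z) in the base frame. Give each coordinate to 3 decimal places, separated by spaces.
after link 1: o_1 = (1.5000, -2.5981, 4.0000)
after link 2: o_2 = (1.5000, -2.5981, 5.0000)

1.500 -2.598 5.000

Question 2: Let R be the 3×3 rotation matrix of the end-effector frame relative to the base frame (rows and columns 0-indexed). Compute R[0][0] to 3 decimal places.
End-effector x-axis (col 0 of R) = (0.5000,-0.8660,0.0000)
R[0][0] = 0.5000

0.500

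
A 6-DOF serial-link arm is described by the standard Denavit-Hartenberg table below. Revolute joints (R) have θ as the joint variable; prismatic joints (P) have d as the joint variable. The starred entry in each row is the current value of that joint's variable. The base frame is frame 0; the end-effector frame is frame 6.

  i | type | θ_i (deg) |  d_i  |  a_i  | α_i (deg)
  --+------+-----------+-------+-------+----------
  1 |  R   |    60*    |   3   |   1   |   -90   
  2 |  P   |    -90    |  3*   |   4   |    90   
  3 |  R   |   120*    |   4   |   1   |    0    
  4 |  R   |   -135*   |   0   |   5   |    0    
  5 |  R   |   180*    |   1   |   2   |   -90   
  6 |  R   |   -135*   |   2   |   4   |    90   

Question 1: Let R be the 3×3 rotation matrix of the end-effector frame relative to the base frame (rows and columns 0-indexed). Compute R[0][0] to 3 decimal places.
-0.195

End-effector x-axis (col 0 of R) = (-0.1951,-0.7039,0.6830)
R[0][0] = -0.1951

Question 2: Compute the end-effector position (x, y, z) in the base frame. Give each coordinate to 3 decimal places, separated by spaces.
after link 1: o_1 = (0.5000, 0.8660, 3.0000)
after link 2: o_2 = (-2.0981, 2.3660, 7.0000)
after link 3: o_3 = (-4.8481, -0.6651, 6.5000)
after link 4: o_4 = (-3.7274, -1.3121, 11.3296)
after link 5: o_5 = (-4.6756, -1.9193, 9.3978)
after link 6: o_6 = (-3.7829, -5.7008, 11.6122)

-3.783 -5.701 11.612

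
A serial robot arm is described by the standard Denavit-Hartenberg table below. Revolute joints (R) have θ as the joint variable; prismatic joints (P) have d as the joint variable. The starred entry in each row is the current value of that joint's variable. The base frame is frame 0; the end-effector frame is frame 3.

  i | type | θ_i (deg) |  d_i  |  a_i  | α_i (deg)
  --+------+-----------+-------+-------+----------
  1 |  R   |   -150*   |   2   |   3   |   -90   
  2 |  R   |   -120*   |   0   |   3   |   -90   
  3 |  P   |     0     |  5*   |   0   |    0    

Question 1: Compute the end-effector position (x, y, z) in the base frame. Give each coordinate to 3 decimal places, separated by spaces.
-5.049 -2.915 7.098

after link 1: o_1 = (-2.5981, -1.5000, 2.0000)
after link 2: o_2 = (-1.2990, -0.7500, 4.5981)
after link 3: o_3 = (-5.0490, -2.9151, 7.0981)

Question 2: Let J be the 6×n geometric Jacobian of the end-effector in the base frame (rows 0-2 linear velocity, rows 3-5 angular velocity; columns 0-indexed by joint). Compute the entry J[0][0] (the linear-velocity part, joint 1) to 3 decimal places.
axis z_0 = ẑ; lever o_n−o_0 = (-5.0490,-2.9151,7.0981)
cross product → J_v[:, 0] = (2.9151,-5.0490,0.0000)
J_ω[:, 0] = z_0
entry J[0][0] = 2.9151

2.915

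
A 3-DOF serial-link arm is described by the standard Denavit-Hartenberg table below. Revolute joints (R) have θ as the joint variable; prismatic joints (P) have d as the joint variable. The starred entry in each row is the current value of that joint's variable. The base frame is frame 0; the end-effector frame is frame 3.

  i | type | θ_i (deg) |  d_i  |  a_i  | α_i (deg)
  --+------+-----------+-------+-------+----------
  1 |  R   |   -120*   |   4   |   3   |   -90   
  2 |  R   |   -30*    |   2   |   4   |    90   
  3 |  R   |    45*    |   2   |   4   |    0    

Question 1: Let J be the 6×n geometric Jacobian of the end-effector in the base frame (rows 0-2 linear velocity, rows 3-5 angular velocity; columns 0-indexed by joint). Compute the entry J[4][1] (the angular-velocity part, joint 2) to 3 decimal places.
-0.500

axis z_1 = (0.8660,-0.5000,0.0000); lever o_n−o_1 = (1.7247,-6.6695,5.1463)
cross product → J_v[:, 1] = (-2.5731,-4.4568,-4.9136)
J_ω[:, 1] = z_1
entry J[4][1] = -0.5000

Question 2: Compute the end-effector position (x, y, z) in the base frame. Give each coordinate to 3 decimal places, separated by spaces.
after link 1: o_1 = (-1.5000, -2.5981, 4.0000)
after link 2: o_2 = (-1.5000, -6.5981, 6.0000)
after link 3: o_3 = (0.2247, -9.2676, 9.1463)

0.225 -9.268 9.146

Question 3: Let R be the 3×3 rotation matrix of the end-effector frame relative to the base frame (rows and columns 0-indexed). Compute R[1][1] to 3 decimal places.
End-effector y-axis (col 1 of R) = (0.9186,0.1768,-0.3536)
R[1][1] = 0.1768

0.177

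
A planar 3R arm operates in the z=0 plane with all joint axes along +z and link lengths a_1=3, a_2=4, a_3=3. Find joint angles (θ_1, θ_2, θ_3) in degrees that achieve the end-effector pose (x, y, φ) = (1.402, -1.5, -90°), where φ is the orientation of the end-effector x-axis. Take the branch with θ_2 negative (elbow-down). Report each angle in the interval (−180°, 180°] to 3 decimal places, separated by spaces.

149.997 -149.999 -89.998

wrist centre = target − a_3·(cos φ, sin φ) = (1.4020, 1.5000)
cos θ_2 = (4.2156−3²−4²)/(2·3·4) = -0.8660; θ_2 = -149.9990° (elbow-down)
β = atan2(1.5000,1.4020) = 46.9341°; ψ = atan2(-2.0001,-0.4641) = -103.0630°
θ_1 = β − ψ = 149.9971°
θ_3 = φ − θ_1 − θ_2 = -89.9981° (wrapped to (-180°,180°])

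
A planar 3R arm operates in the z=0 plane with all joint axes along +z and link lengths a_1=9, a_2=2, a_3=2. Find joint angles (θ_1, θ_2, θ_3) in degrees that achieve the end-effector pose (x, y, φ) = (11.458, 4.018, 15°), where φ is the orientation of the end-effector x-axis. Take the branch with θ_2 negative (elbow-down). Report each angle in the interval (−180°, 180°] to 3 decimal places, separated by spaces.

30.002 -60.000 44.998

wrist centre = target − a_3·(cos φ, sin φ) = (9.5261, 3.5004)
cos θ_2 = (103.0000−9²−2²)/(2·9·2) = 0.5000; θ_2 = -59.9999° (elbow-down)
β = atan2(3.5004,9.5261) = 20.1757°; ψ = atan2(-1.7320,10.0000) = -9.8264°
θ_1 = β − ψ = 30.0022°
θ_3 = φ − θ_1 − θ_2 = 44.9978° (wrapped to (-180°,180°])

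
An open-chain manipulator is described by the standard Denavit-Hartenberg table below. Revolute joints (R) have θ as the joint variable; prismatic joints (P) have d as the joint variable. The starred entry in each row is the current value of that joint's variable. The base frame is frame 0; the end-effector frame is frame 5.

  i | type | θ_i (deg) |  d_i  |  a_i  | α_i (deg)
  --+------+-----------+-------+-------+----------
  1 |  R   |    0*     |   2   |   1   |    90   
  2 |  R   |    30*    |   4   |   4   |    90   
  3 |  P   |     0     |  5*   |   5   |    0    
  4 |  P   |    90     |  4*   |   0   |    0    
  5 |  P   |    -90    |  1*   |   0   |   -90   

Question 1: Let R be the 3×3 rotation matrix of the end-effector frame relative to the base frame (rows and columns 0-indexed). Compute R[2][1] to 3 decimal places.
End-effector y-axis (col 1 of R) = (-0.5000,0.0000,0.8660)
R[2][1] = 0.8660

0.866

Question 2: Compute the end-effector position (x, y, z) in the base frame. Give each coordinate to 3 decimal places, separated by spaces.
13.794 -4.000 -2.160

after link 1: o_1 = (1.0000, 0.0000, 2.0000)
after link 2: o_2 = (4.4641, -4.0000, 4.0000)
after link 3: o_3 = (11.2942, -4.0000, 2.1699)
after link 4: o_4 = (13.2942, -4.0000, -1.2942)
after link 5: o_5 = (13.7942, -4.0000, -2.1603)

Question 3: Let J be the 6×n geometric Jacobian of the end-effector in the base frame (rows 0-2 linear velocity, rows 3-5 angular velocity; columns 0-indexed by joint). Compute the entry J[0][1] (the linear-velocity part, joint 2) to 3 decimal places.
4.160

axis z_1 = (0.0000,-1.0000,0.0000); lever o_n−o_1 = (12.7942,-4.0000,-4.1603)
cross product → J_v[:, 1] = (4.1603,0.0000,12.7942)
J_ω[:, 1] = z_1
entry J[0][1] = 4.1603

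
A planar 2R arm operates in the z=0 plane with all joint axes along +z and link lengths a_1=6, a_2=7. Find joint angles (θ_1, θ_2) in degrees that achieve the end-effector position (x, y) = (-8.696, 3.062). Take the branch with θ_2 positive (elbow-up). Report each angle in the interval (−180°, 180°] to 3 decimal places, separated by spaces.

111.202 90.003

cos θ_2 = (84.9963−6²−7²)/(2·6·7) = -0.0000; θ_2 = 90.0026° (elbow-up)
β = atan2(3.0620,-8.6960) = 160.6020°; ψ = atan2(7.0000,5.9997) = 49.4002°
θ_1 = β − ψ = 111.2018°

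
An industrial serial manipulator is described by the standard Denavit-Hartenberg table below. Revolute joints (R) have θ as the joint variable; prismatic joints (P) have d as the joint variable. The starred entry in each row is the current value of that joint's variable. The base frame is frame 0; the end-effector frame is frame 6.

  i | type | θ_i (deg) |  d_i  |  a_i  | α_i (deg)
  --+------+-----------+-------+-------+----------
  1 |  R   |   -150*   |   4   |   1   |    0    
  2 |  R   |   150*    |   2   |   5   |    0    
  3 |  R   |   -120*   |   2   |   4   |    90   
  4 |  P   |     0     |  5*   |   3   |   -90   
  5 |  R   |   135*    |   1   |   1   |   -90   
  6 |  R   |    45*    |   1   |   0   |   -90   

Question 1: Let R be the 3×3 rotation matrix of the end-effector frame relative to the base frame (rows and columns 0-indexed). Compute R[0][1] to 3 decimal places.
End-effector y-axis (col 1 of R) = (0.2588,-0.9659,-0.0000)
R[0][1] = 0.2588

0.259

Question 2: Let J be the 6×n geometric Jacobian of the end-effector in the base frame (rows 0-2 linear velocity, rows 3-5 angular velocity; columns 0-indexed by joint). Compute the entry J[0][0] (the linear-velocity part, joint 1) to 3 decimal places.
2.837

axis z_0 = ẑ; lever o_n−o_0 = (-2.9890,-2.8374,9.0000)
cross product → J_v[:, 0] = (2.8374,-2.9890,0.0000)
J_ω[:, 0] = z_0
entry J[0][0] = 2.8374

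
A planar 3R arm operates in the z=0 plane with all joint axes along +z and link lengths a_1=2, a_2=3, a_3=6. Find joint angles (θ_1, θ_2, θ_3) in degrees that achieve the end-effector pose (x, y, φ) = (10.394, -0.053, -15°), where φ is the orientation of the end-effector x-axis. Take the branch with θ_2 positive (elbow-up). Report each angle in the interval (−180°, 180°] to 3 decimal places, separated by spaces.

wrist centre = target − a_3·(cos φ, sin φ) = (4.5984, 1.4999)
cos θ_2 = (23.3954−2²−3²)/(2·2·3) = 0.8663; θ_2 = 29.9701° (elbow-up)
β = atan2(1.4999,4.5984) = 18.0652°; ψ = atan2(1.4986,4.5989) = 18.0494°
θ_1 = β − ψ = 0.0159°
θ_3 = φ − θ_1 − θ_2 = -44.9859° (wrapped to (-180°,180°])

0.016 29.970 -44.986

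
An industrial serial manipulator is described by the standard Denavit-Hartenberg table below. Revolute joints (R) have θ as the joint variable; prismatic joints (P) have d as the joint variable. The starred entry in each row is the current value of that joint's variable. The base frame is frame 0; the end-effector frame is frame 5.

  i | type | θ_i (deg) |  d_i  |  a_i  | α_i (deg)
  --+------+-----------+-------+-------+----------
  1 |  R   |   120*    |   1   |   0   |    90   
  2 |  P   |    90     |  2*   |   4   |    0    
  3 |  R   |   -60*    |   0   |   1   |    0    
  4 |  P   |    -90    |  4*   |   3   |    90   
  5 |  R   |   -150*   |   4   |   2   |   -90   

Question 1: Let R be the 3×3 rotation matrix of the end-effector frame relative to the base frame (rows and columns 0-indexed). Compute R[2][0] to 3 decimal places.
0.750

End-effector x-axis (col 0 of R) = (-0.2165,-0.6250,0.7500)
R[2][0] = 0.7500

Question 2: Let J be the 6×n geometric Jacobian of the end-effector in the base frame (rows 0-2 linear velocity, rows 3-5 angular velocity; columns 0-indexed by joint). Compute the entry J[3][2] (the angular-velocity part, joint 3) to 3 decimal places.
0.866

axis z_2 = (0.8660,0.5000,0.0000); lever o_n−o_2 = (3.5801,-0.2010,-2.5981)
cross product → J_v[:, 2] = (-1.2990,2.2500,-1.9641)
J_ω[:, 2] = z_2
entry J[3][2] = 0.8660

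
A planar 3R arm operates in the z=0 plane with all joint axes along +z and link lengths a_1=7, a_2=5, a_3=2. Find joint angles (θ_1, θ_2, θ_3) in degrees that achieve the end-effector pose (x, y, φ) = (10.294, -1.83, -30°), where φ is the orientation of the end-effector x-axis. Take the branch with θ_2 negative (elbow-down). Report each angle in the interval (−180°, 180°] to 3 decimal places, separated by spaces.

30.002 -90.003 30.002

wrist centre = target − a_3·(cos φ, sin φ) = (8.5619, -0.8300)
cos θ_2 = (73.9959−7²−5²)/(2·7·5) = -0.0001; θ_2 = -90.0034° (elbow-down)
β = atan2(-0.8300,8.5619) = -5.5370°; ψ = atan2(-5.0000,6.9997) = -35.5388°
θ_1 = β − ψ = 30.0018°
θ_3 = φ − θ_1 − θ_2 = 30.0015° (wrapped to (-180°,180°])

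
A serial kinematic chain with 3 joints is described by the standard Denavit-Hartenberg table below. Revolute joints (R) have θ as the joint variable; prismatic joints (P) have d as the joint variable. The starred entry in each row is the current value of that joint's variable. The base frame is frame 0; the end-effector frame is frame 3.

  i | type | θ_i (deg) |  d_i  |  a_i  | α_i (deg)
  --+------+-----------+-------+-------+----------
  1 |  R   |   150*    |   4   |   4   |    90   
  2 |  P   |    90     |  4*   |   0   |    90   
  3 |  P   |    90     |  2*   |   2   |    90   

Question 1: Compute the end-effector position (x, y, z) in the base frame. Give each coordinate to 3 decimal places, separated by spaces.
-2.196 8.196 4.000

after link 1: o_1 = (-3.4641, 2.0000, 4.0000)
after link 2: o_2 = (-1.4641, 5.4641, 4.0000)
after link 3: o_3 = (-2.1962, 8.1962, 4.0000)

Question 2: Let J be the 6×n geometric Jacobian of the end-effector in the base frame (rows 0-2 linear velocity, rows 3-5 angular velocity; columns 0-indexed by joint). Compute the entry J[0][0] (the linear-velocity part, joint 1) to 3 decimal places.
-8.196

axis z_0 = ẑ; lever o_n−o_0 = (-2.1962,8.1962,4.0000)
cross product → J_v[:, 0] = (-8.1962,-2.1962,0.0000)
J_ω[:, 0] = z_0
entry J[0][0] = -8.1962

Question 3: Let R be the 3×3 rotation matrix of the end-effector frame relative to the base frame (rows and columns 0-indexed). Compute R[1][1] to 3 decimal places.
End-effector y-axis (col 1 of R) = (-0.8660,0.5000,-0.0000)
R[1][1] = 0.5000

0.500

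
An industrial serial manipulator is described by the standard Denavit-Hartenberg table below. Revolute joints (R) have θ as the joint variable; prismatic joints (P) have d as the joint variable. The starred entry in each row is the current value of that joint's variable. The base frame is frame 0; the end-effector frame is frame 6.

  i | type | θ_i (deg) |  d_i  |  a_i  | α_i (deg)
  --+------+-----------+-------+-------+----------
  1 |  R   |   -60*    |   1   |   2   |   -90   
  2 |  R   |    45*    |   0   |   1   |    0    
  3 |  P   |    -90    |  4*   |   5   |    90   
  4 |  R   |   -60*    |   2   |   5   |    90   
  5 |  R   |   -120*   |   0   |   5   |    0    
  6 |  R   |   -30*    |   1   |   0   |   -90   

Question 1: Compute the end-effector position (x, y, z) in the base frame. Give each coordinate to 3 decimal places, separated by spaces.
after link 1: o_1 = (1.0000, -1.7321, 1.0000)
after link 2: o_2 = (1.3536, -2.3444, 0.2929)
after link 3: o_3 = (6.5854, -3.4063, 3.8284)
after link 4: o_4 = (3.0122, -5.8775, 7.0104)
after link 5: o_5 = (5.9762, -6.6812, 3.0647)
after link 6: o_6 = (5.2370, -6.4009, 2.4523)

5.237 -6.401 2.452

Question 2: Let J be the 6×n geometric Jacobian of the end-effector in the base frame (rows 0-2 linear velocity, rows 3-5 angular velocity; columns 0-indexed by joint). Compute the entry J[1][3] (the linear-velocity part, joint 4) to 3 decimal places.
axis z_3 = (-0.3536,0.6124,0.7071); lever o_n−o_3 = (-1.3484,-2.9946,-1.3761)
cross product → J_v[:, 3] = (1.2748,-1.4400,1.8845)
J_ω[:, 3] = z_3
entry J[1][3] = -1.4400

-1.440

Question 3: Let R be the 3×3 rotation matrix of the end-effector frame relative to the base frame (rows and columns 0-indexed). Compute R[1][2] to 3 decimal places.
-0.900

End-effector z-axis (col 2 of R) = (0.0196,-0.8999,-0.4356)
R[1][2] = -0.8999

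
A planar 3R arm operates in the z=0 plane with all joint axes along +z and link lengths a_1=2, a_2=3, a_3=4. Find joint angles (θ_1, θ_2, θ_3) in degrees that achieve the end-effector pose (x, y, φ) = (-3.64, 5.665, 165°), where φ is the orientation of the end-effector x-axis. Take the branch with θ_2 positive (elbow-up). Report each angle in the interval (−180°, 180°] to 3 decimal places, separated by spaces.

59.994 45.006 60.000

wrist centre = target − a_3·(cos φ, sin φ) = (0.2237, 4.6297)
cos θ_2 = (21.4844−2²−3²)/(2·2·3) = 0.7070; θ_2 = 45.0060° (elbow-up)
β = atan2(4.6297,0.2237) = 87.2337°; ψ = atan2(2.1215,4.1211) = 27.2395°
θ_1 = β − ψ = 59.9942°
θ_3 = φ − θ_1 − θ_2 = 59.9997° (wrapped to (-180°,180°])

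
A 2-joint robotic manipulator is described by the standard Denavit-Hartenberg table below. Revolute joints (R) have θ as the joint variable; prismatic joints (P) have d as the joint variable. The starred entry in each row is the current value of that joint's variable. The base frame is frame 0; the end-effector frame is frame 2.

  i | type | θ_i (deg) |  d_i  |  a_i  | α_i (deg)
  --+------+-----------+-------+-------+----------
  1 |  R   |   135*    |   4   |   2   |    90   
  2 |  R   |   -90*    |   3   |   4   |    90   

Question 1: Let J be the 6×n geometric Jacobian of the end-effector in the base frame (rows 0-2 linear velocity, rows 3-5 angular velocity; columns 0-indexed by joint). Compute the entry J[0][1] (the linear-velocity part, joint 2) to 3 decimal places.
axis z_1 = (0.7071,0.7071,0.0000); lever o_n−o_1 = (2.1213,2.1213,-4.0000)
cross product → J_v[:, 1] = (-2.8284,2.8284,0.0000)
J_ω[:, 1] = z_1
entry J[0][1] = -2.8284

-2.828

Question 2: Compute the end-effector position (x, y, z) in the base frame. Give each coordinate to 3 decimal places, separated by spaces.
after link 1: o_1 = (-1.4142, 1.4142, 4.0000)
after link 2: o_2 = (0.7071, 3.5355, 0.0000)

0.707 3.536 0.000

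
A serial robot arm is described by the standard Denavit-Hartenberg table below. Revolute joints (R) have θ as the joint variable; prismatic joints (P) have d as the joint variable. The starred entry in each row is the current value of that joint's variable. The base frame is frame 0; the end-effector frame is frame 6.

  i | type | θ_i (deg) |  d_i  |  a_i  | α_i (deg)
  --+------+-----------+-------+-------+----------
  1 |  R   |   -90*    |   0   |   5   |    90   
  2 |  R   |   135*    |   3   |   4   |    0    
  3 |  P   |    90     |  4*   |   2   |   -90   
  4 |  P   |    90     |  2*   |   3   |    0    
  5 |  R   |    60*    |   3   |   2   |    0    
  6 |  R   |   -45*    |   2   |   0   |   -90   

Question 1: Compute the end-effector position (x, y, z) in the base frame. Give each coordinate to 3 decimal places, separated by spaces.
after link 1: o_1 = (0.0000, -5.0000, 0.0000)
after link 2: o_2 = (-3.0000, -2.1716, 2.8284)
after link 3: o_3 = (-7.0000, -0.7574, 1.4142)
after link 4: o_4 = (-4.0000, -2.1716, 0.0000)
after link 5: o_5 = (-3.0000, -5.5176, -0.8966)
after link 6: o_6 = (-3.0000, -6.9319, -2.3108)

-3.000 -6.932 -2.311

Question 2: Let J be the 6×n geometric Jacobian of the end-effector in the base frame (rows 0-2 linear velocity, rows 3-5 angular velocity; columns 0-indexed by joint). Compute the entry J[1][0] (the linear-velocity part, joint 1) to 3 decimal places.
-3.000

axis z_0 = ẑ; lever o_n−o_0 = (-3.0000,-6.9319,-2.3108)
cross product → J_v[:, 0] = (6.9319,-3.0000,0.0000)
J_ω[:, 0] = z_0
entry J[1][0] = -3.0000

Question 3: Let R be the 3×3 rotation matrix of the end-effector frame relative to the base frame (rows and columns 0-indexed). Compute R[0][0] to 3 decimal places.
0.966

End-effector x-axis (col 0 of R) = (0.9659,-0.1830,0.1830)
R[0][0] = 0.9659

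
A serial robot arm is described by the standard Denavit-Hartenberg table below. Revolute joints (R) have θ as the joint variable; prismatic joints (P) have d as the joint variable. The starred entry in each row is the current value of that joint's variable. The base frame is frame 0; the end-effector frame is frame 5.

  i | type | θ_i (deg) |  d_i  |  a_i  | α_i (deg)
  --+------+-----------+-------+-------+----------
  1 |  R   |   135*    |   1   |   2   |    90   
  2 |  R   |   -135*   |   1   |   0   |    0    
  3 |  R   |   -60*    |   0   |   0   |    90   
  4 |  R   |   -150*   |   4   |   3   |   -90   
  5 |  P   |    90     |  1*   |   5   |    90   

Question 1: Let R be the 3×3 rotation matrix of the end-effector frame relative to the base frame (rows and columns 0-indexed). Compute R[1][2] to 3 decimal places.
0.238

End-effector z-axis (col 2 of R) = (-0.9451,0.2380,-0.2241)
R[1][2] = 0.2380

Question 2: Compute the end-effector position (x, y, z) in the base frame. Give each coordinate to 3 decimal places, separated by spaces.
after link 1: o_1 = (-1.4142, 1.4142, 1.0000)
after link 2: o_2 = (-0.7071, 2.1213, 1.0000)
after link 3: o_3 = (-0.7071, 2.1213, 1.0000)
after link 4: o_4 = (-4.2743, 3.5672, 4.1913)
after link 5: o_5 = (-3.6301, 1.6983, -0.5089)

-3.630 1.698 -0.509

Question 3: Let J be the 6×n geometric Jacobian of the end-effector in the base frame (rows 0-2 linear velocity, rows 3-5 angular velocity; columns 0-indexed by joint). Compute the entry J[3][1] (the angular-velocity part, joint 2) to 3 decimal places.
axis z_1 = (0.7071,0.7071,0.0000); lever o_n−o_1 = (-2.2159,0.2841,-1.5089)
cross product → J_v[:, 1] = (-1.0670,1.0670,1.7678)
J_ω[:, 1] = z_1
entry J[3][1] = 0.7071

0.707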